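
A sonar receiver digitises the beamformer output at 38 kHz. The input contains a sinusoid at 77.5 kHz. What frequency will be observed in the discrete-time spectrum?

1.5 kHz

77.5 kHz mod fs = 1.5 kHz.
1.5 kHz ≤ fs/2 = 19 kHz, appears at 1.5 kHz.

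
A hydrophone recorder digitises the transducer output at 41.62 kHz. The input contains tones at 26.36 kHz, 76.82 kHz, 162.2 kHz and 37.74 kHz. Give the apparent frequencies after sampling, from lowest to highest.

3.88 kHz, 4.28 kHz, 6.42 kHz, 15.26 kHz

fs/2 = 20.81 kHz.
26.36 kHz > fs/2 = 20.81 kHz, folds to fs − 26.36 kHz = 15.26 kHz.
76.82 kHz mod fs = 35.2 kHz.
35.2 kHz > fs/2 = 20.81 kHz, folds to fs − 35.2 kHz = 6.42 kHz.
162.2 kHz mod fs = 37.34 kHz.
37.34 kHz > fs/2 = 20.81 kHz, folds to fs − 37.34 kHz = 4.28 kHz.
37.74 kHz > fs/2 = 20.81 kHz, folds to fs − 37.74 kHz = 3.88 kHz.
Distinct values: {3.88 kHz, 4.28 kHz, 6.42 kHz, 15.26 kHz}.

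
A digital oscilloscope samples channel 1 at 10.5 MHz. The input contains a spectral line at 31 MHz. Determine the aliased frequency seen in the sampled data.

0.5 MHz

31 MHz mod fs = 10 MHz.
10 MHz > fs/2 = 5.25 MHz, folds to fs − 10 MHz = 0.5 MHz.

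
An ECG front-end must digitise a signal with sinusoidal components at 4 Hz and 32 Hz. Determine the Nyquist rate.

64 Hz

Highest-frequency component: 32 Hz.
Nyquist rate = 2 × 32 Hz = 64 Hz.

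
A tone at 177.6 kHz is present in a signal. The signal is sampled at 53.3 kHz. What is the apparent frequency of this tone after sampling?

17.7 kHz

177.6 kHz mod fs = 17.7 kHz.
17.7 kHz ≤ fs/2 = 26.65 kHz, appears at 17.7 kHz.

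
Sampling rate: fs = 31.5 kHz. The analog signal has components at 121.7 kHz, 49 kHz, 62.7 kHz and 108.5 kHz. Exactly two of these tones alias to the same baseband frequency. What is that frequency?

14 kHz

fs/2 = 15.75 kHz.
121.7 kHz mod fs = 27.2 kHz.
27.2 kHz > fs/2 = 15.75 kHz, folds to fs − 27.2 kHz = 4.3 kHz.
49 kHz mod fs = 17.5 kHz.
17.5 kHz > fs/2 = 15.75 kHz, folds to fs − 17.5 kHz = 14 kHz.
62.7 kHz mod fs = 31.2 kHz.
31.2 kHz > fs/2 = 15.75 kHz, folds to fs − 31.2 kHz = 0.3 kHz.
108.5 kHz mod fs = 14 kHz.
14 kHz ≤ fs/2 = 15.75 kHz, appears at 14 kHz.
49 kHz and 108.5 kHz both map to 14 kHz.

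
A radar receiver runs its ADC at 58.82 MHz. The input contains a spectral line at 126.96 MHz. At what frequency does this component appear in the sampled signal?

126.96 MHz mod fs = 9.32 MHz.
9.32 MHz ≤ fs/2 = 29.41 MHz, appears at 9.32 MHz.

9.32 MHz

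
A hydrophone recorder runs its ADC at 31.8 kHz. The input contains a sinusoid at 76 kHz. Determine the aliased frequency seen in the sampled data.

76 kHz mod fs = 12.4 kHz.
12.4 kHz ≤ fs/2 = 15.9 kHz, appears at 12.4 kHz.

12.4 kHz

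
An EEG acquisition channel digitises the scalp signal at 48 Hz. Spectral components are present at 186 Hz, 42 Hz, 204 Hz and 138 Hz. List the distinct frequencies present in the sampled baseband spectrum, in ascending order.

fs/2 = 24 Hz.
186 Hz mod fs = 42 Hz.
42 Hz > fs/2 = 24 Hz, folds to fs − 42 Hz = 6 Hz.
42 Hz > fs/2 = 24 Hz, folds to fs − 42 Hz = 6 Hz.
204 Hz mod fs = 12 Hz.
12 Hz ≤ fs/2 = 24 Hz, appears at 12 Hz.
138 Hz mod fs = 42 Hz.
42 Hz > fs/2 = 24 Hz, folds to fs − 42 Hz = 6 Hz.
Distinct values: {6 Hz, 12 Hz}.

6 Hz, 12 Hz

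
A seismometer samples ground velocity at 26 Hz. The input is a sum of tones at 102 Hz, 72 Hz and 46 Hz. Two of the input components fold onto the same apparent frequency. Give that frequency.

fs/2 = 13 Hz.
102 Hz mod fs = 24 Hz.
24 Hz > fs/2 = 13 Hz, folds to fs − 24 Hz = 2 Hz.
72 Hz mod fs = 20 Hz.
20 Hz > fs/2 = 13 Hz, folds to fs − 20 Hz = 6 Hz.
46 Hz mod fs = 20 Hz.
20 Hz > fs/2 = 13 Hz, folds to fs − 20 Hz = 6 Hz.
46 Hz and 72 Hz both map to 6 Hz.

6 Hz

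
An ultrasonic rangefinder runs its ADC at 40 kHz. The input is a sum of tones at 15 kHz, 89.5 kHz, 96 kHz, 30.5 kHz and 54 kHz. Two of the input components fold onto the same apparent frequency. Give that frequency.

9.5 kHz

fs/2 = 20 kHz.
15 kHz ≤ fs/2 = 20 kHz, passes unchanged.
89.5 kHz mod fs = 9.5 kHz.
9.5 kHz ≤ fs/2 = 20 kHz, appears at 9.5 kHz.
96 kHz mod fs = 16 kHz.
16 kHz ≤ fs/2 = 20 kHz, appears at 16 kHz.
30.5 kHz > fs/2 = 20 kHz, folds to fs − 30.5 kHz = 9.5 kHz.
54 kHz mod fs = 14 kHz.
14 kHz ≤ fs/2 = 20 kHz, appears at 14 kHz.
30.5 kHz and 89.5 kHz both map to 9.5 kHz.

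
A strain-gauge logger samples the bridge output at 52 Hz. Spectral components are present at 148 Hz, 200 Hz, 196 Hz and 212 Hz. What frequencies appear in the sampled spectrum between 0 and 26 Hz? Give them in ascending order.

4 Hz, 8 Hz, 12 Hz

fs/2 = 26 Hz.
148 Hz mod fs = 44 Hz.
44 Hz > fs/2 = 26 Hz, folds to fs − 44 Hz = 8 Hz.
200 Hz mod fs = 44 Hz.
44 Hz > fs/2 = 26 Hz, folds to fs − 44 Hz = 8 Hz.
196 Hz mod fs = 40 Hz.
40 Hz > fs/2 = 26 Hz, folds to fs − 40 Hz = 12 Hz.
212 Hz mod fs = 4 Hz.
4 Hz ≤ fs/2 = 26 Hz, appears at 4 Hz.
Distinct values: {4 Hz, 8 Hz, 12 Hz}.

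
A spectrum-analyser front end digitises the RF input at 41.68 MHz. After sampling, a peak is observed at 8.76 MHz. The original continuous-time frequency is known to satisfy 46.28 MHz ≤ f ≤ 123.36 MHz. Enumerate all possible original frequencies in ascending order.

Frequencies that alias to 8.76 MHz are k·fs ± 8.76 MHz for integer k ≥ 0.
k=0: 8.76 MHz.
k=1: 32.92 MHz, 50.44 MHz.
k=2: 74.6 MHz, 92.12 MHz.
k=3: 116.28 MHz, 133.8 MHz.
k=4: 157.96 MHz, 175.48 MHz.
Within [46.28 MHz, 123.36 MHz]: 50.44 MHz, 74.6 MHz, 92.12 MHz, 116.28 MHz.

50.44 MHz, 74.6 MHz, 92.12 MHz, 116.28 MHz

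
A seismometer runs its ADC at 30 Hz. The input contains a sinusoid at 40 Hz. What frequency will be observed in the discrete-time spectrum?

40 Hz mod fs = 10 Hz.
10 Hz ≤ fs/2 = 15 Hz, appears at 10 Hz.

10 Hz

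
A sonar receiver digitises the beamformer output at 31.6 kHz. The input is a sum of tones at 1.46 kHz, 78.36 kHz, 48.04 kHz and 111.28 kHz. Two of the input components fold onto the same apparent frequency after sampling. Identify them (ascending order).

48.04 kHz, 78.36 kHz

fs/2 = 15.8 kHz.
1.46 kHz ≤ fs/2 = 15.8 kHz, passes unchanged.
78.36 kHz mod fs = 15.16 kHz.
15.16 kHz ≤ fs/2 = 15.8 kHz, appears at 15.16 kHz.
48.04 kHz mod fs = 16.44 kHz.
16.44 kHz > fs/2 = 15.8 kHz, folds to fs − 16.44 kHz = 15.16 kHz.
111.28 kHz mod fs = 16.48 kHz.
16.48 kHz > fs/2 = 15.8 kHz, folds to fs − 16.48 kHz = 15.12 kHz.
48.04 kHz and 78.36 kHz both map to 15.16 kHz.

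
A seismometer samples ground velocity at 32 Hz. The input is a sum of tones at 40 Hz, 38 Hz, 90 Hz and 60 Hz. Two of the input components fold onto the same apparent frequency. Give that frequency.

fs/2 = 16 Hz.
40 Hz mod fs = 8 Hz.
8 Hz ≤ fs/2 = 16 Hz, appears at 8 Hz.
38 Hz mod fs = 6 Hz.
6 Hz ≤ fs/2 = 16 Hz, appears at 6 Hz.
90 Hz mod fs = 26 Hz.
26 Hz > fs/2 = 16 Hz, folds to fs − 26 Hz = 6 Hz.
60 Hz mod fs = 28 Hz.
28 Hz > fs/2 = 16 Hz, folds to fs − 28 Hz = 4 Hz.
38 Hz and 90 Hz both map to 6 Hz.

6 Hz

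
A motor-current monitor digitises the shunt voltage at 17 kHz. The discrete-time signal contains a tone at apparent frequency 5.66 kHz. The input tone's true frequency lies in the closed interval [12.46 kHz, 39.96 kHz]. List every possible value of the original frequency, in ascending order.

Frequencies that alias to 5.66 kHz are k·fs ± 5.66 kHz for integer k ≥ 0.
k=0: 5.66 kHz.
k=1: 11.34 kHz, 22.66 kHz.
k=2: 28.34 kHz, 39.66 kHz.
k=3: 45.34 kHz, 56.66 kHz.
Within [12.46 kHz, 39.96 kHz]: 22.66 kHz, 28.34 kHz, 39.66 kHz.

22.66 kHz, 28.34 kHz, 39.66 kHz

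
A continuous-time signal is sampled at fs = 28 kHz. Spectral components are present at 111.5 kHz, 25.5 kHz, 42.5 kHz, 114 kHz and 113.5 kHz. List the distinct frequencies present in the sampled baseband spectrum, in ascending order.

0.5 kHz, 1.5 kHz, 2 kHz, 2.5 kHz, 13.5 kHz

fs/2 = 14 kHz.
111.5 kHz mod fs = 27.5 kHz.
27.5 kHz > fs/2 = 14 kHz, folds to fs − 27.5 kHz = 0.5 kHz.
25.5 kHz > fs/2 = 14 kHz, folds to fs − 25.5 kHz = 2.5 kHz.
42.5 kHz mod fs = 14.5 kHz.
14.5 kHz > fs/2 = 14 kHz, folds to fs − 14.5 kHz = 13.5 kHz.
114 kHz mod fs = 2 kHz.
2 kHz ≤ fs/2 = 14 kHz, appears at 2 kHz.
113.5 kHz mod fs = 1.5 kHz.
1.5 kHz ≤ fs/2 = 14 kHz, appears at 1.5 kHz.
Distinct values: {0.5 kHz, 1.5 kHz, 2 kHz, 2.5 kHz, 13.5 kHz}.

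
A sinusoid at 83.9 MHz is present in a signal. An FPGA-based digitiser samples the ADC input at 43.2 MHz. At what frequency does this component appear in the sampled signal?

2.5 MHz

83.9 MHz mod fs = 40.7 MHz.
40.7 MHz > fs/2 = 21.6 MHz, folds to fs − 40.7 MHz = 2.5 MHz.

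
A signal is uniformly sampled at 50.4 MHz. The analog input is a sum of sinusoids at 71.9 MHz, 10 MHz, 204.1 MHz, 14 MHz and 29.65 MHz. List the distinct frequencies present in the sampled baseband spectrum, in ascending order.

fs/2 = 25.2 MHz.
71.9 MHz mod fs = 21.5 MHz.
21.5 MHz ≤ fs/2 = 25.2 MHz, appears at 21.5 MHz.
10 MHz ≤ fs/2 = 25.2 MHz, passes unchanged.
204.1 MHz mod fs = 2.5 MHz.
2.5 MHz ≤ fs/2 = 25.2 MHz, appears at 2.5 MHz.
14 MHz ≤ fs/2 = 25.2 MHz, passes unchanged.
29.65 MHz > fs/2 = 25.2 MHz, folds to fs − 29.65 MHz = 20.75 MHz.
Distinct values: {2.5 MHz, 10 MHz, 14 MHz, 20.75 MHz, 21.5 MHz}.

2.5 MHz, 10 MHz, 14 MHz, 20.75 MHz, 21.5 MHz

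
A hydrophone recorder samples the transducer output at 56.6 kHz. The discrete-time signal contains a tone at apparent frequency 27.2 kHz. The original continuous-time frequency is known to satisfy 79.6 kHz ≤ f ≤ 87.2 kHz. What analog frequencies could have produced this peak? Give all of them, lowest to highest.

83.8 kHz, 86 kHz

Frequencies that alias to 27.2 kHz are k·fs ± 27.2 kHz for integer k ≥ 0.
k=0: 27.2 kHz.
k=1: 29.4 kHz, 83.8 kHz.
k=2: 86 kHz, 140.4 kHz.
k=3: 142.6 kHz, 197 kHz.
Within [79.6 kHz, 87.2 kHz]: 83.8 kHz, 86 kHz.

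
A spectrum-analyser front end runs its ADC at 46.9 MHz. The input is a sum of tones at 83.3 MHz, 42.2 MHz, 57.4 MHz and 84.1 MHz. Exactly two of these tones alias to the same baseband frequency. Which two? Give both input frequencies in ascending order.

fs/2 = 23.45 MHz.
83.3 MHz mod fs = 36.4 MHz.
36.4 MHz > fs/2 = 23.45 MHz, folds to fs − 36.4 MHz = 10.5 MHz.
42.2 MHz > fs/2 = 23.45 MHz, folds to fs − 42.2 MHz = 4.7 MHz.
57.4 MHz mod fs = 10.5 MHz.
10.5 MHz ≤ fs/2 = 23.45 MHz, appears at 10.5 MHz.
84.1 MHz mod fs = 37.2 MHz.
37.2 MHz > fs/2 = 23.45 MHz, folds to fs − 37.2 MHz = 9.7 MHz.
57.4 MHz and 83.3 MHz both map to 10.5 MHz.

57.4 MHz, 83.3 MHz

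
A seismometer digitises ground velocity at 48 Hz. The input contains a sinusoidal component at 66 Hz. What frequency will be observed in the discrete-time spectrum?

18 Hz

66 Hz mod fs = 18 Hz.
18 Hz ≤ fs/2 = 24 Hz, appears at 18 Hz.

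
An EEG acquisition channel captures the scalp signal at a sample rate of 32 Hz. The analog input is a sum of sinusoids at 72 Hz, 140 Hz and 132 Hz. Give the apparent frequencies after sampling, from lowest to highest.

4 Hz, 8 Hz, 12 Hz

fs/2 = 16 Hz.
72 Hz mod fs = 8 Hz.
8 Hz ≤ fs/2 = 16 Hz, appears at 8 Hz.
140 Hz mod fs = 12 Hz.
12 Hz ≤ fs/2 = 16 Hz, appears at 12 Hz.
132 Hz mod fs = 4 Hz.
4 Hz ≤ fs/2 = 16 Hz, appears at 4 Hz.
Distinct values: {4 Hz, 8 Hz, 12 Hz}.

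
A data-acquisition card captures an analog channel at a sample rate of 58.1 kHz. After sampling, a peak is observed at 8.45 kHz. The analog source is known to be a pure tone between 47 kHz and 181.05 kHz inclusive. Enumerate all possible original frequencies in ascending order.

49.65 kHz, 66.55 kHz, 107.75 kHz, 124.65 kHz, 165.85 kHz

Frequencies that alias to 8.45 kHz are k·fs ± 8.45 kHz for integer k ≥ 0.
k=0: 8.45 kHz.
k=1: 49.65 kHz, 66.55 kHz.
k=2: 107.75 kHz, 124.65 kHz.
k=3: 165.85 kHz, 182.75 kHz.
k=4: 223.95 kHz, 240.85 kHz.
Within [47 kHz, 181.05 kHz]: 49.65 kHz, 66.55 kHz, 107.75 kHz, 124.65 kHz, 165.85 kHz.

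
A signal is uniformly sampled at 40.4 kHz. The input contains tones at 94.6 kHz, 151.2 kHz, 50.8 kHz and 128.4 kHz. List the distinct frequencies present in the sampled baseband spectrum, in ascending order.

fs/2 = 20.2 kHz.
94.6 kHz mod fs = 13.8 kHz.
13.8 kHz ≤ fs/2 = 20.2 kHz, appears at 13.8 kHz.
151.2 kHz mod fs = 30 kHz.
30 kHz > fs/2 = 20.2 kHz, folds to fs − 30 kHz = 10.4 kHz.
50.8 kHz mod fs = 10.4 kHz.
10.4 kHz ≤ fs/2 = 20.2 kHz, appears at 10.4 kHz.
128.4 kHz mod fs = 7.2 kHz.
7.2 kHz ≤ fs/2 = 20.2 kHz, appears at 7.2 kHz.
Distinct values: {7.2 kHz, 10.4 kHz, 13.8 kHz}.

7.2 kHz, 10.4 kHz, 13.8 kHz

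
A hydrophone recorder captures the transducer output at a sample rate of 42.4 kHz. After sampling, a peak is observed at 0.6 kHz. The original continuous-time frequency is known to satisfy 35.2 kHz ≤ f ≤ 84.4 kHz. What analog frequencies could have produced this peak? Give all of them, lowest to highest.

41.8 kHz, 43 kHz, 84.2 kHz

Frequencies that alias to 0.6 kHz are k·fs ± 0.6 kHz for integer k ≥ 0.
k=0: 0.6 kHz.
k=1: 41.8 kHz, 43 kHz.
k=2: 84.2 kHz, 85.4 kHz.
k=3: 126.6 kHz, 127.8 kHz.
Within [35.2 kHz, 84.4 kHz]: 41.8 kHz, 43 kHz, 84.2 kHz.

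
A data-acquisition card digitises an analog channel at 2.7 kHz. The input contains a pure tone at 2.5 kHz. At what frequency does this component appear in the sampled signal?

0.2 kHz

2.5 kHz > fs/2 = 1.35 kHz, folds to fs − 2.5 kHz = 0.2 kHz.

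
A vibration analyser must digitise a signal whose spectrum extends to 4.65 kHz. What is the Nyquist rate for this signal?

9.3 kHz

Nyquist rate = 2 × 4.65 kHz = 9.3 kHz.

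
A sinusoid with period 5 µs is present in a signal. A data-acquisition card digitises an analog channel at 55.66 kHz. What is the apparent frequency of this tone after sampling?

22.64 kHz

T = 5 µs → f = 1/T = 200 kHz.
200 kHz mod fs = 33.02 kHz.
33.02 kHz > fs/2 = 27.83 kHz, folds to fs − 33.02 kHz = 22.64 kHz.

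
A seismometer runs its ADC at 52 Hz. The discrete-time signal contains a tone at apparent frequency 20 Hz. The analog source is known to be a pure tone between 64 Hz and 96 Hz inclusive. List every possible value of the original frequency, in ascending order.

72 Hz, 84 Hz

Frequencies that alias to 20 Hz are k·fs ± 20 Hz for integer k ≥ 0.
k=0: 20 Hz.
k=1: 32 Hz, 72 Hz.
k=2: 84 Hz, 124 Hz.
k=3: 136 Hz, 176 Hz.
Within [64 Hz, 96 Hz]: 72 Hz, 84 Hz.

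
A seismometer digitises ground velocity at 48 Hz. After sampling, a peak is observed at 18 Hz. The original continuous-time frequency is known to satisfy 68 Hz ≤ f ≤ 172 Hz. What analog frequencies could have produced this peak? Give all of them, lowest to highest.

78 Hz, 114 Hz, 126 Hz, 162 Hz

Frequencies that alias to 18 Hz are k·fs ± 18 Hz for integer k ≥ 0.
k=0: 18 Hz.
k=1: 30 Hz, 66 Hz.
k=2: 78 Hz, 114 Hz.
k=3: 126 Hz, 162 Hz.
k=4: 174 Hz, 210 Hz.
Within [68 Hz, 172 Hz]: 78 Hz, 114 Hz, 126 Hz, 162 Hz.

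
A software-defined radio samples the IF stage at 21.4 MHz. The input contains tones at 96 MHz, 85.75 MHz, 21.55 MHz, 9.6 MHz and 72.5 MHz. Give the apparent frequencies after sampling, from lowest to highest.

fs/2 = 10.7 MHz.
96 MHz mod fs = 10.4 MHz.
10.4 MHz ≤ fs/2 = 10.7 MHz, appears at 10.4 MHz.
85.75 MHz mod fs = 0.15 MHz.
0.15 MHz ≤ fs/2 = 10.7 MHz, appears at 0.15 MHz.
21.55 MHz mod fs = 0.15 MHz.
0.15 MHz ≤ fs/2 = 10.7 MHz, appears at 0.15 MHz.
9.6 MHz ≤ fs/2 = 10.7 MHz, passes unchanged.
72.5 MHz mod fs = 8.3 MHz.
8.3 MHz ≤ fs/2 = 10.7 MHz, appears at 8.3 MHz.
Distinct values: {0.15 MHz, 8.3 MHz, 9.6 MHz, 10.4 MHz}.

0.15 MHz, 8.3 MHz, 9.6 MHz, 10.4 MHz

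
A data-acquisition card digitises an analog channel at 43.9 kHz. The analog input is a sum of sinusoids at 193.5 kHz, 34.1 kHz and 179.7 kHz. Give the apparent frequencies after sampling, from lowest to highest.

4.1 kHz, 9.8 kHz, 17.9 kHz

fs/2 = 21.95 kHz.
193.5 kHz mod fs = 17.9 kHz.
17.9 kHz ≤ fs/2 = 21.95 kHz, appears at 17.9 kHz.
34.1 kHz > fs/2 = 21.95 kHz, folds to fs − 34.1 kHz = 9.8 kHz.
179.7 kHz mod fs = 4.1 kHz.
4.1 kHz ≤ fs/2 = 21.95 kHz, appears at 4.1 kHz.
Distinct values: {4.1 kHz, 9.8 kHz, 17.9 kHz}.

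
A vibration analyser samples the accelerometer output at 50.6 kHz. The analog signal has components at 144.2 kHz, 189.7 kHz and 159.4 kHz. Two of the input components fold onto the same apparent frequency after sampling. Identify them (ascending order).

144.2 kHz, 159.4 kHz

fs/2 = 25.3 kHz.
144.2 kHz mod fs = 43 kHz.
43 kHz > fs/2 = 25.3 kHz, folds to fs − 43 kHz = 7.6 kHz.
189.7 kHz mod fs = 37.9 kHz.
37.9 kHz > fs/2 = 25.3 kHz, folds to fs − 37.9 kHz = 12.7 kHz.
159.4 kHz mod fs = 7.6 kHz.
7.6 kHz ≤ fs/2 = 25.3 kHz, appears at 7.6 kHz.
144.2 kHz and 159.4 kHz both map to 7.6 kHz.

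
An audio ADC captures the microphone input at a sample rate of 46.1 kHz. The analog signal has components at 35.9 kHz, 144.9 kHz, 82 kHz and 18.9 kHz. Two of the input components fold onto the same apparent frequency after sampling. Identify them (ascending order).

35.9 kHz, 82 kHz

fs/2 = 23.05 kHz.
35.9 kHz > fs/2 = 23.05 kHz, folds to fs − 35.9 kHz = 10.2 kHz.
144.9 kHz mod fs = 6.6 kHz.
6.6 kHz ≤ fs/2 = 23.05 kHz, appears at 6.6 kHz.
82 kHz mod fs = 35.9 kHz.
35.9 kHz > fs/2 = 23.05 kHz, folds to fs − 35.9 kHz = 10.2 kHz.
18.9 kHz ≤ fs/2 = 23.05 kHz, passes unchanged.
35.9 kHz and 82 kHz both map to 10.2 kHz.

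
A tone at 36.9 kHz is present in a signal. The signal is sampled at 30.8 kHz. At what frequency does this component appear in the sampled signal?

36.9 kHz mod fs = 6.1 kHz.
6.1 kHz ≤ fs/2 = 15.4 kHz, appears at 6.1 kHz.

6.1 kHz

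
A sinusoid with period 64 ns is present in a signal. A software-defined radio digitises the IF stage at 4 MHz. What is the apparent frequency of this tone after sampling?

T = 64 ns → f = 1/T = 15.625 MHz.
15.625 MHz mod fs = 3.625 MHz.
3.625 MHz > fs/2 = 2 MHz, folds to fs − 3.625 MHz = 0.375 MHz.

0.375 MHz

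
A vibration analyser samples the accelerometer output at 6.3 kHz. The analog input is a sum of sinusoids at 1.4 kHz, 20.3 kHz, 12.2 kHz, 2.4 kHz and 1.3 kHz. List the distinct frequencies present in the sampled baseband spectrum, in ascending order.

fs/2 = 3.15 kHz.
1.4 kHz ≤ fs/2 = 3.15 kHz, passes unchanged.
20.3 kHz mod fs = 1.4 kHz.
1.4 kHz ≤ fs/2 = 3.15 kHz, appears at 1.4 kHz.
12.2 kHz mod fs = 5.9 kHz.
5.9 kHz > fs/2 = 3.15 kHz, folds to fs − 5.9 kHz = 0.4 kHz.
2.4 kHz ≤ fs/2 = 3.15 kHz, passes unchanged.
1.3 kHz ≤ fs/2 = 3.15 kHz, passes unchanged.
Distinct values: {0.4 kHz, 1.3 kHz, 1.4 kHz, 2.4 kHz}.

0.4 kHz, 1.3 kHz, 1.4 kHz, 2.4 kHz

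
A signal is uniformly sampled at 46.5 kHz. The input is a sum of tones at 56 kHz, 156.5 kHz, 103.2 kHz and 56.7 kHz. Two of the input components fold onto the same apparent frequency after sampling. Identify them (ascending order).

56.7 kHz, 103.2 kHz

fs/2 = 23.25 kHz.
56 kHz mod fs = 9.5 kHz.
9.5 kHz ≤ fs/2 = 23.25 kHz, appears at 9.5 kHz.
156.5 kHz mod fs = 17 kHz.
17 kHz ≤ fs/2 = 23.25 kHz, appears at 17 kHz.
103.2 kHz mod fs = 10.2 kHz.
10.2 kHz ≤ fs/2 = 23.25 kHz, appears at 10.2 kHz.
56.7 kHz mod fs = 10.2 kHz.
10.2 kHz ≤ fs/2 = 23.25 kHz, appears at 10.2 kHz.
56.7 kHz and 103.2 kHz both map to 10.2 kHz.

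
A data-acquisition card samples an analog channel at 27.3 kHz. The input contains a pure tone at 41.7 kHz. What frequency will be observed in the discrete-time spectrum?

41.7 kHz mod fs = 14.4 kHz.
14.4 kHz > fs/2 = 13.65 kHz, folds to fs − 14.4 kHz = 12.9 kHz.

12.9 kHz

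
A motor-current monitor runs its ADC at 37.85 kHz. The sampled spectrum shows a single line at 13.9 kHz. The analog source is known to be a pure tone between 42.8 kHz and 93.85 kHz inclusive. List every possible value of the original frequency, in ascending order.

51.75 kHz, 61.8 kHz, 89.6 kHz

Frequencies that alias to 13.9 kHz are k·fs ± 13.9 kHz for integer k ≥ 0.
k=0: 13.9 kHz.
k=1: 23.95 kHz, 51.75 kHz.
k=2: 61.8 kHz, 89.6 kHz.
k=3: 99.65 kHz, 127.45 kHz.
Within [42.8 kHz, 93.85 kHz]: 51.75 kHz, 61.8 kHz, 89.6 kHz.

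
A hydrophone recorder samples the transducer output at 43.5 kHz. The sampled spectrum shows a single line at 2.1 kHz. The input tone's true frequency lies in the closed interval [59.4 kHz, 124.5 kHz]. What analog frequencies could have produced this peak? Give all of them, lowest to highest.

Frequencies that alias to 2.1 kHz are k·fs ± 2.1 kHz for integer k ≥ 0.
k=0: 2.1 kHz.
k=1: 41.4 kHz, 45.6 kHz.
k=2: 84.9 kHz, 89.1 kHz.
k=3: 128.4 kHz, 132.6 kHz.
Within [59.4 kHz, 124.5 kHz]: 84.9 kHz, 89.1 kHz.

84.9 kHz, 89.1 kHz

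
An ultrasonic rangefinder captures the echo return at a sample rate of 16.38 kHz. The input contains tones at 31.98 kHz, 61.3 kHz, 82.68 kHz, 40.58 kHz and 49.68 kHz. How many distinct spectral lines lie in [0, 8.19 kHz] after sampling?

fs/2 = 8.19 kHz.
31.98 kHz mod fs = 15.6 kHz.
15.6 kHz > fs/2 = 8.19 kHz, folds to fs − 15.6 kHz = 0.78 kHz.
61.3 kHz mod fs = 12.16 kHz.
12.16 kHz > fs/2 = 8.19 kHz, folds to fs − 12.16 kHz = 4.22 kHz.
82.68 kHz mod fs = 0.78 kHz.
0.78 kHz ≤ fs/2 = 8.19 kHz, appears at 0.78 kHz.
40.58 kHz mod fs = 7.82 kHz.
7.82 kHz ≤ fs/2 = 8.19 kHz, appears at 7.82 kHz.
49.68 kHz mod fs = 0.54 kHz.
0.54 kHz ≤ fs/2 = 8.19 kHz, appears at 0.54 kHz.
Distinct values: {0.54 kHz, 0.78 kHz, 4.22 kHz, 7.82 kHz} → 4.

4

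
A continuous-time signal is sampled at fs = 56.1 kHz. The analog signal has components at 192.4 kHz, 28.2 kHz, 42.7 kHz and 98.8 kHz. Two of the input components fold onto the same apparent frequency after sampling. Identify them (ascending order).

42.7 kHz, 98.8 kHz

fs/2 = 28.05 kHz.
192.4 kHz mod fs = 24.1 kHz.
24.1 kHz ≤ fs/2 = 28.05 kHz, appears at 24.1 kHz.
28.2 kHz > fs/2 = 28.05 kHz, folds to fs − 28.2 kHz = 27.9 kHz.
42.7 kHz > fs/2 = 28.05 kHz, folds to fs − 42.7 kHz = 13.4 kHz.
98.8 kHz mod fs = 42.7 kHz.
42.7 kHz > fs/2 = 28.05 kHz, folds to fs − 42.7 kHz = 13.4 kHz.
42.7 kHz and 98.8 kHz both map to 13.4 kHz.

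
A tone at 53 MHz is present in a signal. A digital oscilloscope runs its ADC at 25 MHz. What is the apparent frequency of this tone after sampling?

3 MHz

53 MHz mod fs = 3 MHz.
3 MHz ≤ fs/2 = 12.5 MHz, appears at 3 MHz.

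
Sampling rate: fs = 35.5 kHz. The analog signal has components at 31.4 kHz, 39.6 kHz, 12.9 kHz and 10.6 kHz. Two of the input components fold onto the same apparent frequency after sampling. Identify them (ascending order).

fs/2 = 17.75 kHz.
31.4 kHz > fs/2 = 17.75 kHz, folds to fs − 31.4 kHz = 4.1 kHz.
39.6 kHz mod fs = 4.1 kHz.
4.1 kHz ≤ fs/2 = 17.75 kHz, appears at 4.1 kHz.
12.9 kHz ≤ fs/2 = 17.75 kHz, passes unchanged.
10.6 kHz ≤ fs/2 = 17.75 kHz, passes unchanged.
31.4 kHz and 39.6 kHz both map to 4.1 kHz.

31.4 kHz, 39.6 kHz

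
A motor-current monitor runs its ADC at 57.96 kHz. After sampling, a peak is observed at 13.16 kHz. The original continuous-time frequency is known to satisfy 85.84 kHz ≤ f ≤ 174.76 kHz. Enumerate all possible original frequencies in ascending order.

Frequencies that alias to 13.16 kHz are k·fs ± 13.16 kHz for integer k ≥ 0.
k=0: 13.16 kHz.
k=1: 44.8 kHz, 71.12 kHz.
k=2: 102.76 kHz, 129.08 kHz.
k=3: 160.72 kHz, 187.04 kHz.
k=4: 218.68 kHz, 245 kHz.
Within [85.84 kHz, 174.76 kHz]: 102.76 kHz, 129.08 kHz, 160.72 kHz.

102.76 kHz, 129.08 kHz, 160.72 kHz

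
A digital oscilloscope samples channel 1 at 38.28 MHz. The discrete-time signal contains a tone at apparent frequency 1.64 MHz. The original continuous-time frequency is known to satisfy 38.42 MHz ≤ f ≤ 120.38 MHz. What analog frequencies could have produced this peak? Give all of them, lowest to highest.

Frequencies that alias to 1.64 MHz are k·fs ± 1.64 MHz for integer k ≥ 0.
k=0: 1.64 MHz.
k=1: 36.64 MHz, 39.92 MHz.
k=2: 74.92 MHz, 78.2 MHz.
k=3: 113.2 MHz, 116.48 MHz.
k=4: 151.48 MHz, 154.76 MHz.
Within [38.42 MHz, 120.38 MHz]: 39.92 MHz, 74.92 MHz, 78.2 MHz, 113.2 MHz, 116.48 MHz.

39.92 MHz, 74.92 MHz, 78.2 MHz, 113.2 MHz, 116.48 MHz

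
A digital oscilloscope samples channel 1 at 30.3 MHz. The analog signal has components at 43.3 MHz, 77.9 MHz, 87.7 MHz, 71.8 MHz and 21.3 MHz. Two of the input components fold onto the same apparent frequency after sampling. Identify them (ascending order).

fs/2 = 15.15 MHz.
43.3 MHz mod fs = 13 MHz.
13 MHz ≤ fs/2 = 15.15 MHz, appears at 13 MHz.
77.9 MHz mod fs = 17.3 MHz.
17.3 MHz > fs/2 = 15.15 MHz, folds to fs − 17.3 MHz = 13 MHz.
87.7 MHz mod fs = 27.1 MHz.
27.1 MHz > fs/2 = 15.15 MHz, folds to fs − 27.1 MHz = 3.2 MHz.
71.8 MHz mod fs = 11.2 MHz.
11.2 MHz ≤ fs/2 = 15.15 MHz, appears at 11.2 MHz.
21.3 MHz > fs/2 = 15.15 MHz, folds to fs − 21.3 MHz = 9 MHz.
43.3 MHz and 77.9 MHz both map to 13 MHz.

43.3 MHz, 77.9 MHz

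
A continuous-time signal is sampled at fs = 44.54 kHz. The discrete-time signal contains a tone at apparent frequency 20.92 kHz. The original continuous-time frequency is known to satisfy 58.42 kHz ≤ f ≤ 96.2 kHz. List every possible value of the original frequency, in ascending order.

Frequencies that alias to 20.92 kHz are k·fs ± 20.92 kHz for integer k ≥ 0.
k=0: 20.92 kHz.
k=1: 23.62 kHz, 65.46 kHz.
k=2: 68.16 kHz, 110 kHz.
k=3: 112.7 kHz, 154.54 kHz.
Within [58.42 kHz, 96.2 kHz]: 65.46 kHz, 68.16 kHz.

65.46 kHz, 68.16 kHz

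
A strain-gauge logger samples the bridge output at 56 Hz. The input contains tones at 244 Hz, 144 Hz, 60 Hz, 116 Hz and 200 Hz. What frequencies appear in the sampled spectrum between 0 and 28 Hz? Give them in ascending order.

4 Hz, 20 Hz, 24 Hz

fs/2 = 28 Hz.
244 Hz mod fs = 20 Hz.
20 Hz ≤ fs/2 = 28 Hz, appears at 20 Hz.
144 Hz mod fs = 32 Hz.
32 Hz > fs/2 = 28 Hz, folds to fs − 32 Hz = 24 Hz.
60 Hz mod fs = 4 Hz.
4 Hz ≤ fs/2 = 28 Hz, appears at 4 Hz.
116 Hz mod fs = 4 Hz.
4 Hz ≤ fs/2 = 28 Hz, appears at 4 Hz.
200 Hz mod fs = 32 Hz.
32 Hz > fs/2 = 28 Hz, folds to fs − 32 Hz = 24 Hz.
Distinct values: {4 Hz, 20 Hz, 24 Hz}.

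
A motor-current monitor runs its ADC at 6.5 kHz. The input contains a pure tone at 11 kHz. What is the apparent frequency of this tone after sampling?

11 kHz mod fs = 4.5 kHz.
4.5 kHz > fs/2 = 3.25 kHz, folds to fs − 4.5 kHz = 2 kHz.

2 kHz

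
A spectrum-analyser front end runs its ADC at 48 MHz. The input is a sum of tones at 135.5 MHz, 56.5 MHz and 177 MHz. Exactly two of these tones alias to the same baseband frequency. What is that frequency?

8.5 MHz

fs/2 = 24 MHz.
135.5 MHz mod fs = 39.5 MHz.
39.5 MHz > fs/2 = 24 MHz, folds to fs − 39.5 MHz = 8.5 MHz.
56.5 MHz mod fs = 8.5 MHz.
8.5 MHz ≤ fs/2 = 24 MHz, appears at 8.5 MHz.
177 MHz mod fs = 33 MHz.
33 MHz > fs/2 = 24 MHz, folds to fs − 33 MHz = 15 MHz.
56.5 MHz and 135.5 MHz both map to 8.5 MHz.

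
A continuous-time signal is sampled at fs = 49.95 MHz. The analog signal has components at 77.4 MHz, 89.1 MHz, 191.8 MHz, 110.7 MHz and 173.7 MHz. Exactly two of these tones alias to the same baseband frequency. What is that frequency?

10.8 MHz

fs/2 = 24.975 MHz.
77.4 MHz mod fs = 27.45 MHz.
27.45 MHz > fs/2 = 24.975 MHz, folds to fs − 27.45 MHz = 22.5 MHz.
89.1 MHz mod fs = 39.15 MHz.
39.15 MHz > fs/2 = 24.975 MHz, folds to fs − 39.15 MHz = 10.8 MHz.
191.8 MHz mod fs = 41.95 MHz.
41.95 MHz > fs/2 = 24.975 MHz, folds to fs − 41.95 MHz = 8 MHz.
110.7 MHz mod fs = 10.8 MHz.
10.8 MHz ≤ fs/2 = 24.975 MHz, appears at 10.8 MHz.
173.7 MHz mod fs = 23.85 MHz.
23.85 MHz ≤ fs/2 = 24.975 MHz, appears at 23.85 MHz.
89.1 MHz and 110.7 MHz both map to 10.8 MHz.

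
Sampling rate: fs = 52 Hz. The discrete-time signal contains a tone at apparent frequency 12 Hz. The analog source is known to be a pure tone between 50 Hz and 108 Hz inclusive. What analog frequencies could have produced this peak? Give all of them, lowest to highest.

Frequencies that alias to 12 Hz are k·fs ± 12 Hz for integer k ≥ 0.
k=0: 12 Hz.
k=1: 40 Hz, 64 Hz.
k=2: 92 Hz, 116 Hz.
k=3: 144 Hz, 168 Hz.
Within [50 Hz, 108 Hz]: 64 Hz, 92 Hz.

64 Hz, 92 Hz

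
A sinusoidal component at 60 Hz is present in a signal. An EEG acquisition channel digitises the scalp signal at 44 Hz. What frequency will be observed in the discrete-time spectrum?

16 Hz

60 Hz mod fs = 16 Hz.
16 Hz ≤ fs/2 = 22 Hz, appears at 16 Hz.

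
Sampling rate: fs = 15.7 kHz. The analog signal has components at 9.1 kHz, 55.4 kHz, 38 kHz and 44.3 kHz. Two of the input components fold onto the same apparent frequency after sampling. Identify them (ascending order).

fs/2 = 7.85 kHz.
9.1 kHz > fs/2 = 7.85 kHz, folds to fs − 9.1 kHz = 6.6 kHz.
55.4 kHz mod fs = 8.3 kHz.
8.3 kHz > fs/2 = 7.85 kHz, folds to fs − 8.3 kHz = 7.4 kHz.
38 kHz mod fs = 6.6 kHz.
6.6 kHz ≤ fs/2 = 7.85 kHz, appears at 6.6 kHz.
44.3 kHz mod fs = 12.9 kHz.
12.9 kHz > fs/2 = 7.85 kHz, folds to fs − 12.9 kHz = 2.8 kHz.
9.1 kHz and 38 kHz both map to 6.6 kHz.

9.1 kHz, 38 kHz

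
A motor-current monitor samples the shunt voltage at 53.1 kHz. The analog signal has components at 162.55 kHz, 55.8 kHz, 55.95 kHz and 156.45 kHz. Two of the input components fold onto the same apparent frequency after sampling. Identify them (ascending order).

55.95 kHz, 156.45 kHz

fs/2 = 26.55 kHz.
162.55 kHz mod fs = 3.25 kHz.
3.25 kHz ≤ fs/2 = 26.55 kHz, appears at 3.25 kHz.
55.8 kHz mod fs = 2.7 kHz.
2.7 kHz ≤ fs/2 = 26.55 kHz, appears at 2.7 kHz.
55.95 kHz mod fs = 2.85 kHz.
2.85 kHz ≤ fs/2 = 26.55 kHz, appears at 2.85 kHz.
156.45 kHz mod fs = 50.25 kHz.
50.25 kHz > fs/2 = 26.55 kHz, folds to fs − 50.25 kHz = 2.85 kHz.
55.95 kHz and 156.45 kHz both map to 2.85 kHz.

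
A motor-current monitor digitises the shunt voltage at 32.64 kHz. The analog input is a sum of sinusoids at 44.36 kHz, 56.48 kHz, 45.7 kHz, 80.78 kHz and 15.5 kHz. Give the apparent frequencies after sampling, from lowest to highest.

8.8 kHz, 11.72 kHz, 13.06 kHz, 15.5 kHz

fs/2 = 16.32 kHz.
44.36 kHz mod fs = 11.72 kHz.
11.72 kHz ≤ fs/2 = 16.32 kHz, appears at 11.72 kHz.
56.48 kHz mod fs = 23.84 kHz.
23.84 kHz > fs/2 = 16.32 kHz, folds to fs − 23.84 kHz = 8.8 kHz.
45.7 kHz mod fs = 13.06 kHz.
13.06 kHz ≤ fs/2 = 16.32 kHz, appears at 13.06 kHz.
80.78 kHz mod fs = 15.5 kHz.
15.5 kHz ≤ fs/2 = 16.32 kHz, appears at 15.5 kHz.
15.5 kHz ≤ fs/2 = 16.32 kHz, passes unchanged.
Distinct values: {8.8 kHz, 11.72 kHz, 13.06 kHz, 15.5 kHz}.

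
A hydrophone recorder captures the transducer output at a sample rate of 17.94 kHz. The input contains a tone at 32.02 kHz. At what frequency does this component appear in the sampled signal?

3.86 kHz

32.02 kHz mod fs = 14.08 kHz.
14.08 kHz > fs/2 = 8.97 kHz, folds to fs − 14.08 kHz = 3.86 kHz.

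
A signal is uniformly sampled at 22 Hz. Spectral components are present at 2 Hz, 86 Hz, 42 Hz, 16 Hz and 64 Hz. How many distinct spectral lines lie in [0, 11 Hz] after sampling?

fs/2 = 11 Hz.
2 Hz ≤ fs/2 = 11 Hz, passes unchanged.
86 Hz mod fs = 20 Hz.
20 Hz > fs/2 = 11 Hz, folds to fs − 20 Hz = 2 Hz.
42 Hz mod fs = 20 Hz.
20 Hz > fs/2 = 11 Hz, folds to fs − 20 Hz = 2 Hz.
16 Hz > fs/2 = 11 Hz, folds to fs − 16 Hz = 6 Hz.
64 Hz mod fs = 20 Hz.
20 Hz > fs/2 = 11 Hz, folds to fs − 20 Hz = 2 Hz.
Distinct values: {2 Hz, 6 Hz} → 2.

2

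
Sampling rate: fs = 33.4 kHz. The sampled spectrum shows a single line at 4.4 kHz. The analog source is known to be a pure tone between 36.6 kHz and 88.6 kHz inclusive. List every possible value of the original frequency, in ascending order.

37.8 kHz, 62.4 kHz, 71.2 kHz

Frequencies that alias to 4.4 kHz are k·fs ± 4.4 kHz for integer k ≥ 0.
k=0: 4.4 kHz.
k=1: 29 kHz, 37.8 kHz.
k=2: 62.4 kHz, 71.2 kHz.
k=3: 95.8 kHz, 104.6 kHz.
Within [36.6 kHz, 88.6 kHz]: 37.8 kHz, 62.4 kHz, 71.2 kHz.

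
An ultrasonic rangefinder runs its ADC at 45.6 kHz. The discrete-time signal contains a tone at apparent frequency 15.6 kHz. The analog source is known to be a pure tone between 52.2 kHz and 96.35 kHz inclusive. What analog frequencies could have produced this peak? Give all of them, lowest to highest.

Frequencies that alias to 15.6 kHz are k·fs ± 15.6 kHz for integer k ≥ 0.
k=0: 15.6 kHz.
k=1: 30 kHz, 61.2 kHz.
k=2: 75.6 kHz, 106.8 kHz.
k=3: 121.2 kHz, 152.4 kHz.
Within [52.2 kHz, 96.35 kHz]: 61.2 kHz, 75.6 kHz.

61.2 kHz, 75.6 kHz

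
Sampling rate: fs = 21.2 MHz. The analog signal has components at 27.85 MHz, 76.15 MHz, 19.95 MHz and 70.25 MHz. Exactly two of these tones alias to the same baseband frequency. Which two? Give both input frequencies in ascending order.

27.85 MHz, 70.25 MHz

fs/2 = 10.6 MHz.
27.85 MHz mod fs = 6.65 MHz.
6.65 MHz ≤ fs/2 = 10.6 MHz, appears at 6.65 MHz.
76.15 MHz mod fs = 12.55 MHz.
12.55 MHz > fs/2 = 10.6 MHz, folds to fs − 12.55 MHz = 8.65 MHz.
19.95 MHz > fs/2 = 10.6 MHz, folds to fs − 19.95 MHz = 1.25 MHz.
70.25 MHz mod fs = 6.65 MHz.
6.65 MHz ≤ fs/2 = 10.6 MHz, appears at 6.65 MHz.
27.85 MHz and 70.25 MHz both map to 6.65 MHz.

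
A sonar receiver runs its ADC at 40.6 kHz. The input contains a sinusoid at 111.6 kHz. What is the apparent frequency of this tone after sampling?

10.2 kHz

111.6 kHz mod fs = 30.4 kHz.
30.4 kHz > fs/2 = 20.3 kHz, folds to fs − 30.4 kHz = 10.2 kHz.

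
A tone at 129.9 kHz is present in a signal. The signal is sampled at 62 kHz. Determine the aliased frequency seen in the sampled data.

129.9 kHz mod fs = 5.9 kHz.
5.9 kHz ≤ fs/2 = 31 kHz, appears at 5.9 kHz.

5.9 kHz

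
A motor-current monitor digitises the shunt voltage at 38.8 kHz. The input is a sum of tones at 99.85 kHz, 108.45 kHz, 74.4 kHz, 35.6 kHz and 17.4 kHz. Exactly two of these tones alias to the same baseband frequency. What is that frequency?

fs/2 = 19.4 kHz.
99.85 kHz mod fs = 22.25 kHz.
22.25 kHz > fs/2 = 19.4 kHz, folds to fs − 22.25 kHz = 16.55 kHz.
108.45 kHz mod fs = 30.85 kHz.
30.85 kHz > fs/2 = 19.4 kHz, folds to fs − 30.85 kHz = 7.95 kHz.
74.4 kHz mod fs = 35.6 kHz.
35.6 kHz > fs/2 = 19.4 kHz, folds to fs − 35.6 kHz = 3.2 kHz.
35.6 kHz > fs/2 = 19.4 kHz, folds to fs − 35.6 kHz = 3.2 kHz.
17.4 kHz ≤ fs/2 = 19.4 kHz, passes unchanged.
35.6 kHz and 74.4 kHz both map to 3.2 kHz.

3.2 kHz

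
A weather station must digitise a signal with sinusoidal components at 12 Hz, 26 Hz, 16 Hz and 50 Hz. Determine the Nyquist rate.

Highest-frequency component: 50 Hz.
Nyquist rate = 2 × 50 Hz = 100 Hz.

100 Hz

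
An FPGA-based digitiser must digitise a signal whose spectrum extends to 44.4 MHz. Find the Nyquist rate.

Nyquist rate = 2 × 44.4 MHz = 88.8 MHz.

88.8 MHz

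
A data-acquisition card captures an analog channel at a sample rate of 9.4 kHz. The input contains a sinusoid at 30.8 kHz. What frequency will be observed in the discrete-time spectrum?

30.8 kHz mod fs = 2.6 kHz.
2.6 kHz ≤ fs/2 = 4.7 kHz, appears at 2.6 kHz.

2.6 kHz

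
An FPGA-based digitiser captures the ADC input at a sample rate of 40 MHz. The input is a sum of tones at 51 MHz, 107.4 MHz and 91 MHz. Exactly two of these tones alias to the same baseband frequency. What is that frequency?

fs/2 = 20 MHz.
51 MHz mod fs = 11 MHz.
11 MHz ≤ fs/2 = 20 MHz, appears at 11 MHz.
107.4 MHz mod fs = 27.4 MHz.
27.4 MHz > fs/2 = 20 MHz, folds to fs − 27.4 MHz = 12.6 MHz.
91 MHz mod fs = 11 MHz.
11 MHz ≤ fs/2 = 20 MHz, appears at 11 MHz.
51 MHz and 91 MHz both map to 11 MHz.

11 MHz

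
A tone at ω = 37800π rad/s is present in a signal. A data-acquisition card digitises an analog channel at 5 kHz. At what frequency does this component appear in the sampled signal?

1.1 kHz

ω = 37800π rad/s → f = ω/(2π) = 18900 Hz = 18.9 kHz.
18.9 kHz mod fs = 3.9 kHz.
3.9 kHz > fs/2 = 2.5 kHz, folds to fs − 3.9 kHz = 1.1 kHz.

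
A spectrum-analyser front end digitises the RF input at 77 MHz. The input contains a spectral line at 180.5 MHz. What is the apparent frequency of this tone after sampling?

180.5 MHz mod fs = 26.5 MHz.
26.5 MHz ≤ fs/2 = 38.5 MHz, appears at 26.5 MHz.

26.5 MHz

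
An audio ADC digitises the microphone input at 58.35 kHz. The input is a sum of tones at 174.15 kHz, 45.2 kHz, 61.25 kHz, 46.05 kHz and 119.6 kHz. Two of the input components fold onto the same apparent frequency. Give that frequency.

2.9 kHz

fs/2 = 29.175 kHz.
174.15 kHz mod fs = 57.45 kHz.
57.45 kHz > fs/2 = 29.175 kHz, folds to fs − 57.45 kHz = 0.9 kHz.
45.2 kHz > fs/2 = 29.175 kHz, folds to fs − 45.2 kHz = 13.15 kHz.
61.25 kHz mod fs = 2.9 kHz.
2.9 kHz ≤ fs/2 = 29.175 kHz, appears at 2.9 kHz.
46.05 kHz > fs/2 = 29.175 kHz, folds to fs − 46.05 kHz = 12.3 kHz.
119.6 kHz mod fs = 2.9 kHz.
2.9 kHz ≤ fs/2 = 29.175 kHz, appears at 2.9 kHz.
61.25 kHz and 119.6 kHz both map to 2.9 kHz.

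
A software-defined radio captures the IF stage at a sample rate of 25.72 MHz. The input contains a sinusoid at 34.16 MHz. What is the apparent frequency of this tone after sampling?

8.44 MHz

34.16 MHz mod fs = 8.44 MHz.
8.44 MHz ≤ fs/2 = 12.86 MHz, appears at 8.44 MHz.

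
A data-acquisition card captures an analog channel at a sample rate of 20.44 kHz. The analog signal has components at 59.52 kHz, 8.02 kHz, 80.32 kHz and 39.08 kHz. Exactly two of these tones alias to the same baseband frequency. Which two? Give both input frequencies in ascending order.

39.08 kHz, 59.52 kHz

fs/2 = 10.22 kHz.
59.52 kHz mod fs = 18.64 kHz.
18.64 kHz > fs/2 = 10.22 kHz, folds to fs − 18.64 kHz = 1.8 kHz.
8.02 kHz ≤ fs/2 = 10.22 kHz, passes unchanged.
80.32 kHz mod fs = 19 kHz.
19 kHz > fs/2 = 10.22 kHz, folds to fs − 19 kHz = 1.44 kHz.
39.08 kHz mod fs = 18.64 kHz.
18.64 kHz > fs/2 = 10.22 kHz, folds to fs − 18.64 kHz = 1.8 kHz.
39.08 kHz and 59.52 kHz both map to 1.8 kHz.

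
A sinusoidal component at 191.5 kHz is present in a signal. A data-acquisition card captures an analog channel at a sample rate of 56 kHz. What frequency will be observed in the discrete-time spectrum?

23.5 kHz

191.5 kHz mod fs = 23.5 kHz.
23.5 kHz ≤ fs/2 = 28 kHz, appears at 23.5 kHz.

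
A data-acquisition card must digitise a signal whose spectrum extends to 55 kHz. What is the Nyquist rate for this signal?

Nyquist rate = 2 × 55 kHz = 110 kHz.

110 kHz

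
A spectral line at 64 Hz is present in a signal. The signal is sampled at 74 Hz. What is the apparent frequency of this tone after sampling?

64 Hz > fs/2 = 37 Hz, folds to fs − 64 Hz = 10 Hz.

10 Hz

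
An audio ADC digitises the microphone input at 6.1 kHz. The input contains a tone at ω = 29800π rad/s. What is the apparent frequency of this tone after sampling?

2.7 kHz

ω = 29800π rad/s → f = ω/(2π) = 14900 Hz = 14.9 kHz.
14.9 kHz mod fs = 2.7 kHz.
2.7 kHz ≤ fs/2 = 3.05 kHz, appears at 2.7 kHz.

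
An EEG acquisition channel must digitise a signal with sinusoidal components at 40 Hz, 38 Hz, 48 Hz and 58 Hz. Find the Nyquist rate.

116 Hz

Highest-frequency component: 58 Hz.
Nyquist rate = 2 × 58 Hz = 116 Hz.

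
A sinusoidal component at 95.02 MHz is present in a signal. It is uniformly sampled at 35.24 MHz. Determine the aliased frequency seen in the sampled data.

10.7 MHz

95.02 MHz mod fs = 24.54 MHz.
24.54 MHz > fs/2 = 17.62 MHz, folds to fs − 24.54 MHz = 10.7 MHz.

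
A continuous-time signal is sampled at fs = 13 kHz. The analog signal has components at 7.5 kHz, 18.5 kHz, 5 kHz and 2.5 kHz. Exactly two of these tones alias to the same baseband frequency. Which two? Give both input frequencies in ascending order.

7.5 kHz, 18.5 kHz

fs/2 = 6.5 kHz.
7.5 kHz > fs/2 = 6.5 kHz, folds to fs − 7.5 kHz = 5.5 kHz.
18.5 kHz mod fs = 5.5 kHz.
5.5 kHz ≤ fs/2 = 6.5 kHz, appears at 5.5 kHz.
5 kHz ≤ fs/2 = 6.5 kHz, passes unchanged.
2.5 kHz ≤ fs/2 = 6.5 kHz, passes unchanged.
7.5 kHz and 18.5 kHz both map to 5.5 kHz.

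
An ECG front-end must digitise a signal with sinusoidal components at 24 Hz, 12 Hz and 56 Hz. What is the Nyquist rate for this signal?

112 Hz

Highest-frequency component: 56 Hz.
Nyquist rate = 2 × 56 Hz = 112 Hz.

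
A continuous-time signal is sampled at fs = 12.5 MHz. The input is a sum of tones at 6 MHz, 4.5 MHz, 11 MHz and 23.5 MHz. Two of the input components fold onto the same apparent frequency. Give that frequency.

1.5 MHz

fs/2 = 6.25 MHz.
6 MHz ≤ fs/2 = 6.25 MHz, passes unchanged.
4.5 MHz ≤ fs/2 = 6.25 MHz, passes unchanged.
11 MHz > fs/2 = 6.25 MHz, folds to fs − 11 MHz = 1.5 MHz.
23.5 MHz mod fs = 11 MHz.
11 MHz > fs/2 = 6.25 MHz, folds to fs − 11 MHz = 1.5 MHz.
11 MHz and 23.5 MHz both map to 1.5 MHz.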